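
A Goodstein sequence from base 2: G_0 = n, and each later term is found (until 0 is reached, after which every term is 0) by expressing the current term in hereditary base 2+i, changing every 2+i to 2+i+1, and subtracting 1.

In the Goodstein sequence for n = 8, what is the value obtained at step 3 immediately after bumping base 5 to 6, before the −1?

G_0=8  [base 2] 2^(2 + 1)  →[2↦3]→  3^(3 + 1) = 81  −1 ⇒ G_1=80
G_1=80  [base 3] 2·3^3 + 2·3^2 + 2·3 + 2  →[3↦4]→  2·4^4 + 2·4^2 + 2·4 + 2 = 554  −1 ⇒ G_2=553
G_2=553  [base 4] 2·4^4 + 2·4^2 + 2·4 + 1  →[4↦5]→  2·5^5 + 2·5^2 + 2·5 + 1 = 6311  −1 ⇒ G_3=6310
G_3=6310  [base 5] 2·5^5 + 2·5^2 + 2·5  →[5↦6]→  2·6^6 + 2·6^2 + 2·6 = 93396  −1 ⇒ G_4=93395

93396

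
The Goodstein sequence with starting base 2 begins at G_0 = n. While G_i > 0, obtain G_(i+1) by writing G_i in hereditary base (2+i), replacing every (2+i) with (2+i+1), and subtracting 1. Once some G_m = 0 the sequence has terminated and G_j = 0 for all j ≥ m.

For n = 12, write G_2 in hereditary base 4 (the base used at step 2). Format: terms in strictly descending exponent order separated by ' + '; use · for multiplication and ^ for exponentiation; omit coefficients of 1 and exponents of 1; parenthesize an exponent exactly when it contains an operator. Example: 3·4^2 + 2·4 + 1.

12 —HB2→ 2^(2 + 1) + 2^2 —bump→ 3^(3 + 1) + 3^3 = 108 —(−1)→ 107
107 —HB3→ 3^(3 + 1) + 2·3^2 + 2·3 + 2 —bump→ 4^(4 + 1) + 2·4^2 + 2·4 + 2 = 1066 —(−1)→ 1065
1065 —HB4→ 4^(4 + 1) + 2·4^2 + 2·4 + 1 —bump→ 5^(5 + 1) + 2·5^2 + 2·5 + 1 = 15686 —(−1)→ 15685

4^(4 + 1) + 2·4^2 + 2·4 + 1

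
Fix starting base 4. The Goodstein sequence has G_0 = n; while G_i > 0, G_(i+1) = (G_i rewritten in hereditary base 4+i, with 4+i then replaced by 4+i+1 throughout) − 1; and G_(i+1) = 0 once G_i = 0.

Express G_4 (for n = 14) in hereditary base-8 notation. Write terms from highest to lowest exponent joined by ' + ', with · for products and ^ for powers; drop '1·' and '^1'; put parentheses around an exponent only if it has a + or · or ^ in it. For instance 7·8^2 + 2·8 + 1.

(0) 14|_4 = 3·4 + 2 ↦ 3·5 + 2|_5 = 17 ⇒ 16
(1) 16|_5 = 3·5 + 1 ↦ 3·6 + 1|_6 = 19 ⇒ 18
(2) 18|_6 = 3·6 ↦ 3·7|_7 = 21 ⇒ 20
(3) 20|_7 = 2·7 + 6 ↦ 2·8 + 6|_8 = 22 ⇒ 21

2·8 + 5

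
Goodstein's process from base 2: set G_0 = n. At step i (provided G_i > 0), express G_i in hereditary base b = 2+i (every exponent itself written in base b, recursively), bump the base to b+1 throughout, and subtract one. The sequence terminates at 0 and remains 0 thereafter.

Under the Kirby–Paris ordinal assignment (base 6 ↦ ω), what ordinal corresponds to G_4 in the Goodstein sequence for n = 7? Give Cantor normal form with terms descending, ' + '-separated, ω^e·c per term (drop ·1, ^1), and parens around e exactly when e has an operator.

[0] 7 ≡ 2^2 + 2 + 1 (base 2). Lift 3: 31. −1: 30.
[1] 30 ≡ 3^3 + 3 (base 3). Lift 4: 260. −1: 259.
[2] 259 ≡ 4^4 + 3 (base 4). Lift 5: 3128. −1: 3127.
[3] 3127 ≡ 5^5 + 2 (base 5). Lift 6: 46658. −1: 46657.
[4] 46657 ≡ 6^6 + 1 (base 6). Lift 7: 823544. −1: 823543.

ω^ω + 1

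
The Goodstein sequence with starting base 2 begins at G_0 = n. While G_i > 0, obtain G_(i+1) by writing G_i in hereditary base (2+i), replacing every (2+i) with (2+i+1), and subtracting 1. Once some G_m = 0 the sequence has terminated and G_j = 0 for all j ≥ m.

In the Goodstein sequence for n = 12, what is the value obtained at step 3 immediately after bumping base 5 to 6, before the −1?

(0) 12|_2 = 2^(2 + 1) + 2^2 ↦ 3^(3 + 1) + 3^3|_3 = 108 ⇒ 107
(1) 107|_3 = 3^(3 + 1) + 2·3^2 + 2·3 + 2 ↦ 4^(4 + 1) + 2·4^2 + 2·4 + 2|_4 = 1066 ⇒ 1065
(2) 1065|_4 = 4^(4 + 1) + 2·4^2 + 2·4 + 1 ↦ 5^(5 + 1) + 2·5^2 + 2·5 + 1|_5 = 15686 ⇒ 15685
(3) 15685|_5 = 5^(5 + 1) + 2·5^2 + 2·5 ↦ 6^(6 + 1) + 2·6^2 + 2·6|_6 = 280020 ⇒ 280019

280020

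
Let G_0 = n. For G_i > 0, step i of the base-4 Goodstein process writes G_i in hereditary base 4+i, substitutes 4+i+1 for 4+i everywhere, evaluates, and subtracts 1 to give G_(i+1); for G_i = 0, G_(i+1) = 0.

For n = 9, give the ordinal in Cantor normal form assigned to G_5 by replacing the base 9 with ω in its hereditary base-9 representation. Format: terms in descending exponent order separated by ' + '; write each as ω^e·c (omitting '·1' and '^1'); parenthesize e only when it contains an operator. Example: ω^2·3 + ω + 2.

i=0: 9 = 2·4 + 1 (b=4); 4→5: 2·5 + 1 = 11; 11−1 = 10
i=1: 10 = 2·5 (b=5); 5→6: 2·6 = 12; 12−1 = 11
i=2: 11 = 6 + 5 (b=6); 6→7: 7 + 5 = 12; 12−1 = 11
i=3: 11 = 7 + 4 (b=7); 7→8: 8 + 4 = 12; 12−1 = 11
i=4: 11 = 8 + 3 (b=8); 8→9: 9 + 3 = 12; 12−1 = 11
i=5: 11 = 9 + 2 (b=9); 9→10: 10 + 2 = 12; 12−1 = 11

ω + 2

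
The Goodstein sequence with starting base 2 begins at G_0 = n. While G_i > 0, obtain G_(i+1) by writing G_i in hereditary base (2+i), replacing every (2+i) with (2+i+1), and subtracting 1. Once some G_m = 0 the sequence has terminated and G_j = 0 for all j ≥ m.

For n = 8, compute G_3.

[0] 8 ≡ 2^(2 + 1) (base 2). Lift 3: 81. −1: 80.
[1] 80 ≡ 2·3^3 + 2·3^2 + 2·3 + 2 (base 3). Lift 4: 554. −1: 553.
[2] 553 ≡ 2·4^4 + 2·4^2 + 2·4 + 1 (base 4). Lift 5: 6311. −1: 6310.

6310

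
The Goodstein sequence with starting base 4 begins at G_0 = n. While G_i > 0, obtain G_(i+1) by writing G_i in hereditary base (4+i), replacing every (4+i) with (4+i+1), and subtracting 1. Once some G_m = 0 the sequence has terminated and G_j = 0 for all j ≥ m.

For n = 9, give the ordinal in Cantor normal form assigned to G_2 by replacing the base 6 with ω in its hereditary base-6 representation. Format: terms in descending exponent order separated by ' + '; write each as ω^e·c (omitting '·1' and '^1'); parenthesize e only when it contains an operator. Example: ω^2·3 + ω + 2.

ω + 5

G_0 = 9. HB_4(9) = 2·4 + 1. Bump = 11. G_1 = 10.
G_1 = 10. HB_5(10) = 2·5. Bump = 12. G_2 = 11.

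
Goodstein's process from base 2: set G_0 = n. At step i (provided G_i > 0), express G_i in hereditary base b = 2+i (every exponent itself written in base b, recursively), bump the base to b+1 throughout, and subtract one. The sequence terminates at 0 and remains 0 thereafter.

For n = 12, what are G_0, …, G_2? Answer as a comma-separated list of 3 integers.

12 —HB2→ 2^(2 + 1) + 2^2 —bump→ 3^(3 + 1) + 3^3 = 108 —(−1)→ 107
107 —HB3→ 3^(3 + 1) + 2·3^2 + 2·3 + 2 —bump→ 4^(4 + 1) + 2·4^2 + 2·4 + 2 = 1066 —(−1)→ 1065

12, 107, 1065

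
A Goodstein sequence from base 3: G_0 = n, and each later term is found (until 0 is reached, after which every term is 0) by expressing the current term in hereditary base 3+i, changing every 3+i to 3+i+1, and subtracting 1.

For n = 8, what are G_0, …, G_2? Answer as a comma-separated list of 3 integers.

step 0: 8 = 2·3 + 2; sub 4 for 3: 2·4 + 2; = 10; G_1 = 10−1 = 9
step 1: 9 = 2·4 + 1; sub 5 for 4: 2·5 + 1; = 11; G_2 = 11−1 = 10

8, 9, 10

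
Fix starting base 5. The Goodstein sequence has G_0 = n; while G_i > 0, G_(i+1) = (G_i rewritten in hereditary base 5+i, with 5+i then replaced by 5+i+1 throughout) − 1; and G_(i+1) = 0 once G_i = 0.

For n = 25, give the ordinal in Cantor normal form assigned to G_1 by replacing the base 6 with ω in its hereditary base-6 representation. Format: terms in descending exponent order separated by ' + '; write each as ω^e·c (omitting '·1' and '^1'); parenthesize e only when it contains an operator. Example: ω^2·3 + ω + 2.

G_0=25  [base 5] 5^2  →[5↦6]→  6^2 = 36  −1 ⇒ G_1=35
G_1=35  [base 6] 5·6 + 5  →[6↦7]→  5·7 + 5 = 40  −1 ⇒ G_2=39

ω·5 + 5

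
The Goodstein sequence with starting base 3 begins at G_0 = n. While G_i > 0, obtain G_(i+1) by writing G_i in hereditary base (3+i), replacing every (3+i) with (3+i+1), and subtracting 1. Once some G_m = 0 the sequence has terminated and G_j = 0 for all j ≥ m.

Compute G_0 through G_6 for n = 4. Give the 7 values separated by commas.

4, 4, 4, 3, 2, 1, 0

base 3: 4 = 3 + 1; at 4: 4 + 1 = 5; next = 4
base 4: 4 = 4; at 5: 5 = 5; next = 4
base 5: 4 = 4; at 6: 4 = 4; next = 3
base 6: 3 = 3; at 7: 3 = 3; next = 2
base 7: 2 = 2; at 8: 2 = 2; next = 1
base 8: 1 = 1; at 9: 1 = 1; next = 0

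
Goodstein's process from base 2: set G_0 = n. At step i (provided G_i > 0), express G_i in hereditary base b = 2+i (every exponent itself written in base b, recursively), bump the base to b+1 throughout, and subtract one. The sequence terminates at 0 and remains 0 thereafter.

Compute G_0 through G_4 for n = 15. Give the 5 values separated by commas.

i=0: 15 = 2^(2 + 1) + 2^2 + 2 + 1 (b=2); 2→3: 3^(3 + 1) + 3^3 + 3 + 1 = 112; 112−1 = 111
i=1: 111 = 3^(3 + 1) + 3^3 + 3 (b=3); 3→4: 4^(4 + 1) + 4^4 + 4 = 1284; 1284−1 = 1283
i=2: 1283 = 4^(4 + 1) + 4^4 + 3 (b=4); 4→5: 5^(5 + 1) + 5^5 + 3 = 18753; 18753−1 = 18752
i=3: 18752 = 5^(5 + 1) + 5^5 + 2 (b=5); 5→6: 6^(6 + 1) + 6^6 + 2 = 326594; 326594−1 = 326593

15, 111, 1283, 18752, 326593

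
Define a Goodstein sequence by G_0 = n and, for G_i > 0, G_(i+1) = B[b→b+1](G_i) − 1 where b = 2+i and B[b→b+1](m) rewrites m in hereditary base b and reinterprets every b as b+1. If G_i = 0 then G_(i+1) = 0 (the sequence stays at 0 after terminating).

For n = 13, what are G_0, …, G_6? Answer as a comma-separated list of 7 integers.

13, 108, 1279, 16092, 280711, 5765998, 134219479

G_0 = 13. HB_2(13) = 2^(2 + 1) + 2^2 + 1. Bump = 109. G_1 = 108.
G_1 = 108. HB_3(108) = 3^(3 + 1) + 3^3. Bump = 1280. G_2 = 1279.
G_2 = 1279. HB_4(1279) = 4^(4 + 1) + 3·4^3 + 3·4^2 + 3·4 + 3. Bump = 16093. G_3 = 16092.
G_3 = 16092. HB_5(16092) = 5^(5 + 1) + 3·5^3 + 3·5^2 + 3·5 + 2. Bump = 280712. G_4 = 280711.
G_4 = 280711. HB_6(280711) = 6^(6 + 1) + 3·6^3 + 3·6^2 + 3·6 + 1. Bump = 5765999. G_5 = 5765998.
G_5 = 5765998. HB_7(5765998) = 7^(7 + 1) + 3·7^3 + 3·7^2 + 3·7. Bump = 134219480. G_6 = 134219479.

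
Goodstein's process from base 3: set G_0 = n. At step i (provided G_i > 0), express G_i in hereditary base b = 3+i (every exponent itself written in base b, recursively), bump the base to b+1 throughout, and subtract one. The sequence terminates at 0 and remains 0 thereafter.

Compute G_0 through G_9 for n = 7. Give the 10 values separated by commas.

G_0 = 7. HB_3(7) = 2·3 + 1. Bump = 9. G_1 = 8.
G_1 = 8. HB_4(8) = 2·4. Bump = 10. G_2 = 9.
G_2 = 9. HB_5(9) = 5 + 4. Bump = 10. G_3 = 9.
G_3 = 9. HB_6(9) = 6 + 3. Bump = 10. G_4 = 9.
G_4 = 9. HB_7(9) = 7 + 2. Bump = 10. G_5 = 9.
G_5 = 9. HB_8(9) = 8 + 1. Bump = 10. G_6 = 9.
G_6 = 9. HB_9(9) = 9. Bump = 10. G_7 = 9.
G_7 = 9. HB_10(9) = 9. Bump = 9. G_8 = 8.
G_8 = 8. HB_11(8) = 8. Bump = 8. G_9 = 7.

7, 8, 9, 9, 9, 9, 9, 9, 8, 7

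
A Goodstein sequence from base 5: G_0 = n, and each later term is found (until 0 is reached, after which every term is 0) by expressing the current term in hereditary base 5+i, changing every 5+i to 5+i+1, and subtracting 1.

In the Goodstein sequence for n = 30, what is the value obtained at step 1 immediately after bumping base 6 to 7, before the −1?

30 —HB5→ 5^2 + 5 —bump→ 6^2 + 6 = 42 —(−1)→ 41
41 —HB6→ 6^2 + 5 —bump→ 7^2 + 5 = 54 —(−1)→ 53

54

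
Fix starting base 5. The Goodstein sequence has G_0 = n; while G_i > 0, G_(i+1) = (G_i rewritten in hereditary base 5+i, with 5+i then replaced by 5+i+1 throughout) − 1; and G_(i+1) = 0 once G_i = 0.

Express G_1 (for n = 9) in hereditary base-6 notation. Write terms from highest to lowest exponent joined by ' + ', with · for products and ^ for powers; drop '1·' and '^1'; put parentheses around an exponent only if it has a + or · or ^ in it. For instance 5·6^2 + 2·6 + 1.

6 + 3

(0) 9|_5 = 5 + 4 ↦ 6 + 4|_6 = 10 ⇒ 9
(1) 9|_6 = 6 + 3 ↦ 7 + 3|_7 = 10 ⇒ 9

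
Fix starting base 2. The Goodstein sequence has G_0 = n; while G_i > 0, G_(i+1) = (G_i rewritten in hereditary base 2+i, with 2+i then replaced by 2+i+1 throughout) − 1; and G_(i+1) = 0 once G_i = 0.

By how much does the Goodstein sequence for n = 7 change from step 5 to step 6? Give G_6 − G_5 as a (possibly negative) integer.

15953672

(0) 7|_2 = 2^2 + 2 + 1 ↦ 3^3 + 3 + 1|_3 = 31 ⇒ 30
(1) 30|_3 = 3^3 + 3 ↦ 4^4 + 4|_4 = 260 ⇒ 259
(2) 259|_4 = 4^4 + 3 ↦ 5^5 + 3|_5 = 3128 ⇒ 3127
(3) 3127|_5 = 5^5 + 2 ↦ 6^6 + 2|_6 = 46658 ⇒ 46657
(4) 46657|_6 = 6^6 + 1 ↦ 7^7 + 1|_7 = 823544 ⇒ 823543
(5) 823543|_7 = 7^7 ↦ 8^8|_8 = 16777216 ⇒ 16777215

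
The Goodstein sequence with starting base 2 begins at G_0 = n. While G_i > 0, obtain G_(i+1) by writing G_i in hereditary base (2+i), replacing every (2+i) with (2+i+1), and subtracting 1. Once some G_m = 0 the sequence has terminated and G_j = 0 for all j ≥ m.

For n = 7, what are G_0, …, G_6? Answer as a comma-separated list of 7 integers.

7 —HB2→ 2^2 + 2 + 1 —bump→ 3^3 + 3 + 1 = 31 —(−1)→ 30
30 —HB3→ 3^3 + 3 —bump→ 4^4 + 4 = 260 —(−1)→ 259
259 —HB4→ 4^4 + 3 —bump→ 5^5 + 3 = 3128 —(−1)→ 3127
3127 —HB5→ 5^5 + 2 —bump→ 6^6 + 2 = 46658 —(−1)→ 46657
46657 —HB6→ 6^6 + 1 —bump→ 7^7 + 1 = 823544 —(−1)→ 823543
823543 —HB7→ 7^7 —bump→ 8^8 = 16777216 —(−1)→ 16777215

7, 30, 259, 3127, 46657, 823543, 16777215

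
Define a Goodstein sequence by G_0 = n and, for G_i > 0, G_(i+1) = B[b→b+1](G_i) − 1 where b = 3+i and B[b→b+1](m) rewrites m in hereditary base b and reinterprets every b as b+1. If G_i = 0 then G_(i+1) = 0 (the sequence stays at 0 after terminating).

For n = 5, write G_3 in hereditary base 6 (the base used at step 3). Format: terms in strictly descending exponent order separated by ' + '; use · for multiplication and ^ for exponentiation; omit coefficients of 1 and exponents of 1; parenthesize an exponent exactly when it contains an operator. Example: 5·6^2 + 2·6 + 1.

(0) 5|_3 = 3 + 2 ↦ 4 + 2|_4 = 6 ⇒ 5
(1) 5|_4 = 4 + 1 ↦ 5 + 1|_5 = 6 ⇒ 5
(2) 5|_5 = 5 ↦ 6|_6 = 6 ⇒ 5
(3) 5|_6 = 5 ↦ 5|_7 = 5 ⇒ 4

5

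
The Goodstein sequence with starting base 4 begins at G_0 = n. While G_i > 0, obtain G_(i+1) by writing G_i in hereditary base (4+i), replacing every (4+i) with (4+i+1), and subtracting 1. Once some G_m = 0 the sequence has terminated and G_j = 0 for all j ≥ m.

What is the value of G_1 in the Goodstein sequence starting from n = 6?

G_0=6  [base 4] 4 + 2  →[4↦5]→  5 + 2 = 7  −1 ⇒ G_1=6
G_1=6  [base 5] 5 + 1  →[5↦6]→  6 + 1 = 7  −1 ⇒ G_2=6

6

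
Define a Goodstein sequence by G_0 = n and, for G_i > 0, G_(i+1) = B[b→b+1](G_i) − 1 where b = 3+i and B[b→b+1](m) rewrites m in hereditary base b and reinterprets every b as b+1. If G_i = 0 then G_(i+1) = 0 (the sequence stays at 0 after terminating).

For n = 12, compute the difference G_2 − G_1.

8

i=0: 12 = 3^2 + 3 (b=3); 3→4: 4^2 + 4 = 20; 20−1 = 19
i=1: 19 = 4^2 + 3 (b=4); 4→5: 5^2 + 3 = 28; 28−1 = 27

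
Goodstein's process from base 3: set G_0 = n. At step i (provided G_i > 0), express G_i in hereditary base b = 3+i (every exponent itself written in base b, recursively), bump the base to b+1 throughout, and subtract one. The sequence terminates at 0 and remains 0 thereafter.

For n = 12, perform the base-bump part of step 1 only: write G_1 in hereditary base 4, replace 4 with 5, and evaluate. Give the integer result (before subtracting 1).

28

step 0: 12 = 3^2 + 3; sub 4 for 3: 4^2 + 4; = 20; G_1 = 20−1 = 19
step 1: 19 = 4^2 + 3; sub 5 for 4: 5^2 + 3; = 28; G_2 = 28−1 = 27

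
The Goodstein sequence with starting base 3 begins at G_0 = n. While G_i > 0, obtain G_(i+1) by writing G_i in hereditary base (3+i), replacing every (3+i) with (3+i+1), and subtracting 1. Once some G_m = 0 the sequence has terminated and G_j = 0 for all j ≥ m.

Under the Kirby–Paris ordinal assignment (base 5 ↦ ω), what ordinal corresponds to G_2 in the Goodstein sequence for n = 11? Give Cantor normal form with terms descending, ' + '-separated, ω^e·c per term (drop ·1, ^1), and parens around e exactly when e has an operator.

base 3: 11 = 3^2 + 2; at 4: 4^2 + 2 = 18; next = 17
base 4: 17 = 4^2 + 1; at 5: 5^2 + 1 = 26; next = 25
base 5: 25 = 5^2; at 6: 6^2 = 36; next = 35

ω^2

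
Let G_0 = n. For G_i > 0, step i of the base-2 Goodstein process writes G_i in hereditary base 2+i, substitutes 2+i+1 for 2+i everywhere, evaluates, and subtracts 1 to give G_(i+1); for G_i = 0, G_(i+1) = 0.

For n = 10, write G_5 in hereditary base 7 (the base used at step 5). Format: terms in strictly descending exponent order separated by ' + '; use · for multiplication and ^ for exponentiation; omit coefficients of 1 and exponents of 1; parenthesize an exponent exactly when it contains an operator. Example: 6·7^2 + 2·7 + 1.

base 2: 10 = 2^(2 + 1) + 2; at 3: 3^(3 + 1) + 3 = 84; next = 83
base 3: 83 = 3^(3 + 1) + 2; at 4: 4^(4 + 1) + 2 = 1026; next = 1025
base 4: 1025 = 4^(4 + 1) + 1; at 5: 5^(5 + 1) + 1 = 15626; next = 15625
base 5: 15625 = 5^(5 + 1); at 6: 6^(6 + 1) = 279936; next = 279935
base 6: 279935 = 5·6^6 + 5·6^5 + 5·6^4 + 5·6^3 + 5·6^2 + 5·6 + 5; at 7: 5·7^7 + 5·7^5 + 5·7^4 + 5·7^3 + 5·7^2 + 5·7 + 5 = 4215755; next = 4215754

5·7^7 + 5·7^5 + 5·7^4 + 5·7^3 + 5·7^2 + 5·7 + 4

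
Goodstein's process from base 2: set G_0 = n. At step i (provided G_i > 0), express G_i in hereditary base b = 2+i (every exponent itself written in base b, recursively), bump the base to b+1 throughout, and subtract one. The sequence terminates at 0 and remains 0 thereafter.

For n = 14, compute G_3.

G_0=14  [base 2] 2^(2 + 1) + 2^2 + 2  →[2↦3]→  3^(3 + 1) + 3^3 + 3 = 111  −1 ⇒ G_1=110
G_1=110  [base 3] 3^(3 + 1) + 3^3 + 2  →[3↦4]→  4^(4 + 1) + 4^4 + 2 = 1282  −1 ⇒ G_2=1281
G_2=1281  [base 4] 4^(4 + 1) + 4^4 + 1  →[4↦5]→  5^(5 + 1) + 5^5 + 1 = 18751  −1 ⇒ G_3=18750

18750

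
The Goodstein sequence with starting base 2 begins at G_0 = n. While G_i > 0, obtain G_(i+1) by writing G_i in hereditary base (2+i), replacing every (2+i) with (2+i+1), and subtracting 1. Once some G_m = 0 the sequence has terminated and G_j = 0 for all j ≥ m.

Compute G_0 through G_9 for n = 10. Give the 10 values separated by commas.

10, 83, 1025, 15625, 279935, 4215754, 84073323, 1937434592, 50000555551, 1426559238830

G_0=10  [base 2] 2^(2 + 1) + 2  →[2↦3]→  3^(3 + 1) + 3 = 84  −1 ⇒ G_1=83
G_1=83  [base 3] 3^(3 + 1) + 2  →[3↦4]→  4^(4 + 1) + 2 = 1026  −1 ⇒ G_2=1025
G_2=1025  [base 4] 4^(4 + 1) + 1  →[4↦5]→  5^(5 + 1) + 1 = 15626  −1 ⇒ G_3=15625
G_3=15625  [base 5] 5^(5 + 1)  →[5↦6]→  6^(6 + 1) = 279936  −1 ⇒ G_4=279935
G_4=279935  [base 6] 5·6^6 + 5·6^5 + 5·6^4 + 5·6^3 + 5·6^2 + 5·6 + 5  →[6↦7]→  5·7^7 + 5·7^5 + 5·7^4 + 5·7^3 + 5·7^2 + 5·7 + 5 = 4215755  −1 ⇒ G_5=4215754
G_5=4215754  [base 7] 5·7^7 + 5·7^5 + 5·7^4 + 5·7^3 + 5·7^2 + 5·7 + 4  →[7↦8]→  5·8^8 + 5·8^5 + 5·8^4 + 5·8^3 + 5·8^2 + 5·8 + 4 = 84073324  −1 ⇒ G_6=84073323
G_6=84073323  [base 8] 5·8^8 + 5·8^5 + 5·8^4 + 5·8^3 + 5·8^2 + 5·8 + 3  →[8↦9]→  5·9^9 + 5·9^5 + 5·9^4 + 5·9^3 + 5·9^2 + 5·9 + 3 = 1937434593  −1 ⇒ G_7=1937434592
G_7=1937434592  [base 9] 5·9^9 + 5·9^5 + 5·9^4 + 5·9^3 + 5·9^2 + 5·9 + 2  →[9↦10]→  5·10^10 + 5·10^5 + 5·10^4 + 5·10^3 + 5·10^2 + 5·10 + 2 = 50000555552  −1 ⇒ G_8=50000555551
G_8=50000555551  [base 10] 5·10^10 + 5·10^5 + 5·10^4 + 5·10^3 + 5·10^2 + 5·10 + 1  →[10↦11]→  5·11^11 + 5·11^5 + 5·11^4 + 5·11^3 + 5·11^2 + 5·11 + 1 = 1426559238831  −1 ⇒ G_9=1426559238830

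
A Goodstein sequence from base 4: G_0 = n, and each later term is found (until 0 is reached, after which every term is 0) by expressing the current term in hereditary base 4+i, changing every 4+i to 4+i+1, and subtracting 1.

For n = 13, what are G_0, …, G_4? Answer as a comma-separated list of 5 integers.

13 —HB4→ 3·4 + 1 —bump→ 3·5 + 1 = 16 —(−1)→ 15
15 —HB5→ 3·5 —bump→ 3·6 = 18 —(−1)→ 17
17 —HB6→ 2·6 + 5 —bump→ 2·7 + 5 = 19 —(−1)→ 18
18 —HB7→ 2·7 + 4 —bump→ 2·8 + 4 = 20 —(−1)→ 19

13, 15, 17, 18, 19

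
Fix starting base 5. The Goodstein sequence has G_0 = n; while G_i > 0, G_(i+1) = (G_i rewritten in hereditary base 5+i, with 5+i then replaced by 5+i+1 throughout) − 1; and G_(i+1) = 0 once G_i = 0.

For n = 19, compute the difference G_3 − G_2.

G_0=19  [base 5] 3·5 + 4  →[5↦6]→  3·6 + 4 = 22  −1 ⇒ G_1=21
G_1=21  [base 6] 3·6 + 3  →[6↦7]→  3·7 + 3 = 24  −1 ⇒ G_2=23
G_2=23  [base 7] 3·7 + 2  →[7↦8]→  3·8 + 2 = 26  −1 ⇒ G_3=25

2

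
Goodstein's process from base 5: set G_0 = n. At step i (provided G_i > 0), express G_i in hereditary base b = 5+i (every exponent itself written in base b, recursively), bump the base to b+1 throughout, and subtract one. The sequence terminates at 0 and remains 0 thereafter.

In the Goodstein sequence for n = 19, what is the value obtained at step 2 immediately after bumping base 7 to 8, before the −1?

base 5: 19 = 3·5 + 4; at 6: 3·6 + 4 = 22; next = 21
base 6: 21 = 3·6 + 3; at 7: 3·7 + 3 = 24; next = 23
base 7: 23 = 3·7 + 2; at 8: 3·8 + 2 = 26; next = 25

26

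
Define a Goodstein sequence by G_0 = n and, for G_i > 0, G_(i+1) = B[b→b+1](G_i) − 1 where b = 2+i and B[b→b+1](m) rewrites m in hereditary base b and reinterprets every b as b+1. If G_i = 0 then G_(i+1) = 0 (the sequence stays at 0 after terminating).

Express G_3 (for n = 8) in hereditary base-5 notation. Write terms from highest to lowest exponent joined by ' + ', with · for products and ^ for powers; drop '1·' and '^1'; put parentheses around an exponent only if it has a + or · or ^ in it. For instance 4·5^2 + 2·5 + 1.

2·5^5 + 2·5^2 + 2·5

base 2: 8 = 2^(2 + 1); at 3: 3^(3 + 1) = 81; next = 80
base 3: 80 = 2·3^3 + 2·3^2 + 2·3 + 2; at 4: 2·4^4 + 2·4^2 + 2·4 + 2 = 554; next = 553
base 4: 553 = 2·4^4 + 2·4^2 + 2·4 + 1; at 5: 2·5^5 + 2·5^2 + 2·5 + 1 = 6311; next = 6310
base 5: 6310 = 2·5^5 + 2·5^2 + 2·5; at 6: 2·6^6 + 2·6^2 + 2·6 = 93396; next = 93395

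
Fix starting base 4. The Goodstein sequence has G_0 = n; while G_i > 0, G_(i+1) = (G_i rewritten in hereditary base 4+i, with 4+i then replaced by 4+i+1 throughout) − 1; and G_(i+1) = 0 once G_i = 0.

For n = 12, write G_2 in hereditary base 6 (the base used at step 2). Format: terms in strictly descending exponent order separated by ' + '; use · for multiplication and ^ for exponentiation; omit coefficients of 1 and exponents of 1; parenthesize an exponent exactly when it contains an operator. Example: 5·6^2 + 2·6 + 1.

step 0: 12 = 3·4; sub 5 for 4: 3·5; = 15; G_1 = 15−1 = 14
step 1: 14 = 2·5 + 4; sub 6 for 5: 2·6 + 4; = 16; G_2 = 16−1 = 15

2·6 + 3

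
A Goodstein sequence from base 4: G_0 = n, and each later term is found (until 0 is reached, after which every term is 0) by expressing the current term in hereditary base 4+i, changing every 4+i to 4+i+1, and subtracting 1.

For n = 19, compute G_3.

i=0: 19 = 4^2 + 3 (b=4); 4→5: 5^2 + 3 = 28; 28−1 = 27
i=1: 27 = 5^2 + 2 (b=5); 5→6: 6^2 + 2 = 38; 38−1 = 37
i=2: 37 = 6^2 + 1 (b=6); 6→7: 7^2 + 1 = 50; 50−1 = 49
i=3: 49 = 7^2 (b=7); 7→8: 8^2 = 64; 64−1 = 63

49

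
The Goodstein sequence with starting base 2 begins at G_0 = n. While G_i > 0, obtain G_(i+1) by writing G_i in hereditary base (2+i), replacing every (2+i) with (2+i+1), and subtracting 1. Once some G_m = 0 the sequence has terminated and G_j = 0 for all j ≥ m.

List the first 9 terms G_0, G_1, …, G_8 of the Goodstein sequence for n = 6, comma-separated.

i=0: 6 = 2^2 + 2 (b=2); 2→3: 3^3 + 3 = 30; 30−1 = 29
i=1: 29 = 3^3 + 2 (b=3); 3→4: 4^4 + 2 = 258; 258−1 = 257
i=2: 257 = 4^4 + 1 (b=4); 4→5: 5^5 + 1 = 3126; 3126−1 = 3125
i=3: 3125 = 5^5 (b=5); 5→6: 6^6 = 46656; 46656−1 = 46655
i=4: 46655 = 5·6^5 + 5·6^4 + 5·6^3 + 5·6^2 + 5·6 + 5 (b=6); 6→7: 5·7^5 + 5·7^4 + 5·7^3 + 5·7^2 + 5·7 + 5 = 98040; 98040−1 = 98039
i=5: 98039 = 5·7^5 + 5·7^4 + 5·7^3 + 5·7^2 + 5·7 + 4 (b=7); 7→8: 5·8^5 + 5·8^4 + 5·8^3 + 5·8^2 + 5·8 + 4 = 187244; 187244−1 = 187243
i=6: 187243 = 5·8^5 + 5·8^4 + 5·8^3 + 5·8^2 + 5·8 + 3 (b=8); 8→9: 5·9^5 + 5·9^4 + 5·9^3 + 5·9^2 + 5·9 + 3 = 332148; 332148−1 = 332147
i=7: 332147 = 5·9^5 + 5·9^4 + 5·9^3 + 5·9^2 + 5·9 + 2 (b=9); 9→10: 5·10^5 + 5·10^4 + 5·10^3 + 5·10^2 + 5·10 + 2 = 555552; 555552−1 = 555551

6, 29, 257, 3125, 46655, 98039, 187243, 332147, 555551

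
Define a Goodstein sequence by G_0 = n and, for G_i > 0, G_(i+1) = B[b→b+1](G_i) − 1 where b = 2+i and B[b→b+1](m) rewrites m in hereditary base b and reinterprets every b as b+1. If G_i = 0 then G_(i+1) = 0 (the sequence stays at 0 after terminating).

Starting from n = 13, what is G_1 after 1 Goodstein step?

base 2: 13 = 2^(2 + 1) + 2^2 + 1; at 3: 3^(3 + 1) + 3^3 + 1 = 109; next = 108
base 3: 108 = 3^(3 + 1) + 3^3; at 4: 4^(4 + 1) + 4^4 = 1280; next = 1279

108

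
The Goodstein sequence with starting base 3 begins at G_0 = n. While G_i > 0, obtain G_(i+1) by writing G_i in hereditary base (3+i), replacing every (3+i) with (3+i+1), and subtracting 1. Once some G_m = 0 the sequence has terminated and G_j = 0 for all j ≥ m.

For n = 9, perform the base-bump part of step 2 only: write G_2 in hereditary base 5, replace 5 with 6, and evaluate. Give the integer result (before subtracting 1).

9 —HB3→ 3^2 —bump→ 4^2 = 16 —(−1)→ 15
15 —HB4→ 3·4 + 3 —bump→ 3·5 + 3 = 18 —(−1)→ 17
17 —HB5→ 3·5 + 2 —bump→ 3·6 + 2 = 20 —(−1)→ 19

20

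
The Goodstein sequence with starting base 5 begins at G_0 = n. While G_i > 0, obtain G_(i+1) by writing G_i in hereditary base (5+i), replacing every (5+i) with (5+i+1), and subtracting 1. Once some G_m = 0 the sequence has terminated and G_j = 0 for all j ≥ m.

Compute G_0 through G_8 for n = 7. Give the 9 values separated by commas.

7, 7, 7, 7, 6, 5, 4, 3, 2

G_0=7  [base 5] 5 + 2  →[5↦6]→  6 + 2 = 8  −1 ⇒ G_1=7
G_1=7  [base 6] 6 + 1  →[6↦7]→  7 + 1 = 8  −1 ⇒ G_2=7
G_2=7  [base 7] 7  →[7↦8]→  8 = 8  −1 ⇒ G_3=7
G_3=7  [base 8] 7  →[8↦9]→  7 = 7  −1 ⇒ G_4=6
G_4=6  [base 9] 6  →[9↦10]→  6 = 6  −1 ⇒ G_5=5
G_5=5  [base 10] 5  →[10↦11]→  5 = 5  −1 ⇒ G_6=4
G_6=4  [base 11] 4  →[11↦12]→  4 = 4  −1 ⇒ G_7=3
G_7=3  [base 12] 3  →[12↦13]→  3 = 3  −1 ⇒ G_8=2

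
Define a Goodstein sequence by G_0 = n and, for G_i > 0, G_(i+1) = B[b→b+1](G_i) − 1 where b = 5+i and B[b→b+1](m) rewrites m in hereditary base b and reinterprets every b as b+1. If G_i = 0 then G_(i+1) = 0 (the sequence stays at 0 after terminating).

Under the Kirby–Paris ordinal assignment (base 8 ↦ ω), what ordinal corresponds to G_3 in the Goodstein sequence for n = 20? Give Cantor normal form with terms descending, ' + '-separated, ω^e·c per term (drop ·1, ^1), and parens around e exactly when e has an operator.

ω·3 + 3

(0) 20|_5 = 4·5 ↦ 4·6|_6 = 24 ⇒ 23
(1) 23|_6 = 3·6 + 5 ↦ 3·7 + 5|_7 = 26 ⇒ 25
(2) 25|_7 = 3·7 + 4 ↦ 3·8 + 4|_8 = 28 ⇒ 27
(3) 27|_8 = 3·8 + 3 ↦ 3·9 + 3|_9 = 30 ⇒ 29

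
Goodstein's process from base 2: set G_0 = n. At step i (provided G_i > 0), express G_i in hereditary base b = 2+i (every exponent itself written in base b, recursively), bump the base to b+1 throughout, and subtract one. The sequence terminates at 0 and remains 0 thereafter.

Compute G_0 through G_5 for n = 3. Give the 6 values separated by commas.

step 0: 3 = 2 + 1; sub 3 for 2: 3 + 1; = 4; G_1 = 4−1 = 3
step 1: 3 = 3; sub 4 for 3: 4; = 4; G_2 = 4−1 = 3
step 2: 3 = 3; sub 5 for 4: 3; = 3; G_3 = 3−1 = 2
step 3: 2 = 2; sub 6 for 5: 2; = 2; G_4 = 2−1 = 1
step 4: 1 = 1; sub 7 for 6: 1; = 1; G_5 = 1−1 = 0

3, 3, 3, 2, 1, 0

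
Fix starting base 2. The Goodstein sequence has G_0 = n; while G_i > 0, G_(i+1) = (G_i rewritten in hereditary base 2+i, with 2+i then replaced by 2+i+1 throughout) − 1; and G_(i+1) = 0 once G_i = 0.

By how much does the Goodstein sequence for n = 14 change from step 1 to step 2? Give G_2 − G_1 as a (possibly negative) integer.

base 2: 14 = 2^(2 + 1) + 2^2 + 2; at 3: 3^(3 + 1) + 3^3 + 3 = 111; next = 110
base 3: 110 = 3^(3 + 1) + 3^3 + 2; at 4: 4^(4 + 1) + 4^4 + 2 = 1282; next = 1281

1171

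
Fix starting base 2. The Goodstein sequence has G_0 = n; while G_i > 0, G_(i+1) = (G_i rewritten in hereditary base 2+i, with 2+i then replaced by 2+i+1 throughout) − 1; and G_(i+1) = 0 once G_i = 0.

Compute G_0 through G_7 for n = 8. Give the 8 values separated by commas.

8, 80, 553, 6310, 93395, 1647195, 33554571, 774841151

G_0=8  [base 2] 2^(2 + 1)  →[2↦3]→  3^(3 + 1) = 81  −1 ⇒ G_1=80
G_1=80  [base 3] 2·3^3 + 2·3^2 + 2·3 + 2  →[3↦4]→  2·4^4 + 2·4^2 + 2·4 + 2 = 554  −1 ⇒ G_2=553
G_2=553  [base 4] 2·4^4 + 2·4^2 + 2·4 + 1  →[4↦5]→  2·5^5 + 2·5^2 + 2·5 + 1 = 6311  −1 ⇒ G_3=6310
G_3=6310  [base 5] 2·5^5 + 2·5^2 + 2·5  →[5↦6]→  2·6^6 + 2·6^2 + 2·6 = 93396  −1 ⇒ G_4=93395
G_4=93395  [base 6] 2·6^6 + 2·6^2 + 6 + 5  →[6↦7]→  2·7^7 + 2·7^2 + 7 + 5 = 1647196  −1 ⇒ G_5=1647195
G_5=1647195  [base 7] 2·7^7 + 2·7^2 + 7 + 4  →[7↦8]→  2·8^8 + 2·8^2 + 8 + 4 = 33554572  −1 ⇒ G_6=33554571
G_6=33554571  [base 8] 2·8^8 + 2·8^2 + 8 + 3  →[8↦9]→  2·9^9 + 2·9^2 + 9 + 3 = 774841152  −1 ⇒ G_7=774841151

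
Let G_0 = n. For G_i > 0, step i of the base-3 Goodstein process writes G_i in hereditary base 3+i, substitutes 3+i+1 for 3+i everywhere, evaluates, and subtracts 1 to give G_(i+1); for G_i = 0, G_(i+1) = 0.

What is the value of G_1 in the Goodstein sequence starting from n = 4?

4

G_0=4  [base 3] 3 + 1  →[3↦4]→  4 + 1 = 5  −1 ⇒ G_1=4
G_1=4  [base 4] 4  →[4↦5]→  5 = 5  −1 ⇒ G_2=4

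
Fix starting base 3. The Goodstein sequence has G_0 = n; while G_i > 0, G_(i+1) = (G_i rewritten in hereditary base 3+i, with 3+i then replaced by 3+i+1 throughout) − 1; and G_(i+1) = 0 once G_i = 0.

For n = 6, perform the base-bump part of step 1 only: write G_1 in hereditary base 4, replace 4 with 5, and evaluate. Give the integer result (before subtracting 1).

6 —HB3→ 2·3 —bump→ 2·4 = 8 —(−1)→ 7
7 —HB4→ 4 + 3 —bump→ 5 + 3 = 8 —(−1)→ 7

8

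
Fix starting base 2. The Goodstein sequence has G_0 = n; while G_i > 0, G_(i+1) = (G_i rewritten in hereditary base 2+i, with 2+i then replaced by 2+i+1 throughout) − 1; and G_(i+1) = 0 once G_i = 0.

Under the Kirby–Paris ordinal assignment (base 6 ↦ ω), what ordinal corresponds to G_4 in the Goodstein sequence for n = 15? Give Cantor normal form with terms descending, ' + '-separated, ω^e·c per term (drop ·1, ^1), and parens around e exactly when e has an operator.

ω^(ω + 1) + ω^ω + 1

i=0: 15 = 2^(2 + 1) + 2^2 + 2 + 1 (b=2); 2→3: 3^(3 + 1) + 3^3 + 3 + 1 = 112; 112−1 = 111
i=1: 111 = 3^(3 + 1) + 3^3 + 3 (b=3); 3→4: 4^(4 + 1) + 4^4 + 4 = 1284; 1284−1 = 1283
i=2: 1283 = 4^(4 + 1) + 4^4 + 3 (b=4); 4→5: 5^(5 + 1) + 5^5 + 3 = 18753; 18753−1 = 18752
i=3: 18752 = 5^(5 + 1) + 5^5 + 2 (b=5); 5→6: 6^(6 + 1) + 6^6 + 2 = 326594; 326594−1 = 326593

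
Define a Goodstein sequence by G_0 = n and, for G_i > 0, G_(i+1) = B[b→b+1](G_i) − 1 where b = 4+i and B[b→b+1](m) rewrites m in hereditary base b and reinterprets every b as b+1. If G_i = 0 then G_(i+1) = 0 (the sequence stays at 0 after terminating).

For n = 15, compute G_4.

23

(0) 15|_4 = 3·4 + 3 ↦ 3·5 + 3|_5 = 18 ⇒ 17
(1) 17|_5 = 3·5 + 2 ↦ 3·6 + 2|_6 = 20 ⇒ 19
(2) 19|_6 = 3·6 + 1 ↦ 3·7 + 1|_7 = 22 ⇒ 21
(3) 21|_7 = 3·7 ↦ 3·8|_8 = 24 ⇒ 23
(4) 23|_8 = 2·8 + 7 ↦ 2·9 + 7|_9 = 25 ⇒ 24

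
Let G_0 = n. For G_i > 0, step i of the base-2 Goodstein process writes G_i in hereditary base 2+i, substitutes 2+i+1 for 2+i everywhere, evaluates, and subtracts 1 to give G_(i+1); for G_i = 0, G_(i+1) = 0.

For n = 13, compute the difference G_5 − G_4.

5485287

13 —HB2→ 2^(2 + 1) + 2^2 + 1 —bump→ 3^(3 + 1) + 3^3 + 1 = 109 —(−1)→ 108
108 —HB3→ 3^(3 + 1) + 3^3 —bump→ 4^(4 + 1) + 4^4 = 1280 —(−1)→ 1279
1279 —HB4→ 4^(4 + 1) + 3·4^3 + 3·4^2 + 3·4 + 3 —bump→ 5^(5 + 1) + 3·5^3 + 3·5^2 + 3·5 + 3 = 16093 —(−1)→ 16092
16092 —HB5→ 5^(5 + 1) + 3·5^3 + 3·5^2 + 3·5 + 2 —bump→ 6^(6 + 1) + 3·6^3 + 3·6^2 + 3·6 + 2 = 280712 —(−1)→ 280711
280711 —HB6→ 6^(6 + 1) + 3·6^3 + 3·6^2 + 3·6 + 1 —bump→ 7^(7 + 1) + 3·7^3 + 3·7^2 + 3·7 + 1 = 5765999 —(−1)→ 5765998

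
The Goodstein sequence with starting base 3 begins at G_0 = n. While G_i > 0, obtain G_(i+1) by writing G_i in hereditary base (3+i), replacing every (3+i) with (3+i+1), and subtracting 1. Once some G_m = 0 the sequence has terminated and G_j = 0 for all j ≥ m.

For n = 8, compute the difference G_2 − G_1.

1

8 —HB3→ 2·3 + 2 —bump→ 2·4 + 2 = 10 —(−1)→ 9
9 —HB4→ 2·4 + 1 —bump→ 2·5 + 1 = 11 —(−1)→ 10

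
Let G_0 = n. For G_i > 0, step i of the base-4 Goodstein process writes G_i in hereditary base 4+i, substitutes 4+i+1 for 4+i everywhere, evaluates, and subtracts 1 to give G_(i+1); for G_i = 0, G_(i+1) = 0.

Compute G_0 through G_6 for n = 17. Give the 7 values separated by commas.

[0] 17 ≡ 4^2 + 1 (base 4). Lift 5: 26. −1: 25.
[1] 25 ≡ 5^2 (base 5). Lift 6: 36. −1: 35.
[2] 35 ≡ 5·6 + 5 (base 6). Lift 7: 40. −1: 39.
[3] 39 ≡ 5·7 + 4 (base 7). Lift 8: 44. −1: 43.
[4] 43 ≡ 5·8 + 3 (base 8). Lift 9: 48. −1: 47.
[5] 47 ≡ 5·9 + 2 (base 9). Lift 10: 52. −1: 51.

17, 25, 35, 39, 43, 47, 51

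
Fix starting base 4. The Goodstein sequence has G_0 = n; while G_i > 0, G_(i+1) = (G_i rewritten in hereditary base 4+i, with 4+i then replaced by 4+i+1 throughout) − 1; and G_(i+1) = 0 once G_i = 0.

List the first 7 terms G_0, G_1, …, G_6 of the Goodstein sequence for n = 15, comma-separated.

15 —HB4→ 3·4 + 3 —bump→ 3·5 + 3 = 18 —(−1)→ 17
17 —HB5→ 3·5 + 2 —bump→ 3·6 + 2 = 20 —(−1)→ 19
19 —HB6→ 3·6 + 1 —bump→ 3·7 + 1 = 22 —(−1)→ 21
21 —HB7→ 3·7 —bump→ 3·8 = 24 —(−1)→ 23
23 —HB8→ 2·8 + 7 —bump→ 2·9 + 7 = 25 —(−1)→ 24
24 —HB9→ 2·9 + 6 —bump→ 2·10 + 6 = 26 —(−1)→ 25

15, 17, 19, 21, 23, 24, 25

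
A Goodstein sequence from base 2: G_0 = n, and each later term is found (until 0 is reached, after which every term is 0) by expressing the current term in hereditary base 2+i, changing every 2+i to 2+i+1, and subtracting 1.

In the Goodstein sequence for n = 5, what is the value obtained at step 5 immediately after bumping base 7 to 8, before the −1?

step 0: 5 = 2^2 + 1; sub 3 for 2: 3^3 + 1; = 28; G_1 = 28−1 = 27
step 1: 27 = 3^3; sub 4 for 3: 4^4; = 256; G_2 = 256−1 = 255
step 2: 255 = 3·4^3 + 3·4^2 + 3·4 + 3; sub 5 for 4: 3·5^3 + 3·5^2 + 3·5 + 3; = 468; G_3 = 468−1 = 467
step 3: 467 = 3·5^3 + 3·5^2 + 3·5 + 2; sub 6 for 5: 3·6^3 + 3·6^2 + 3·6 + 2; = 776; G_4 = 776−1 = 775
step 4: 775 = 3·6^3 + 3·6^2 + 3·6 + 1; sub 7 for 6: 3·7^3 + 3·7^2 + 3·7 + 1; = 1198; G_5 = 1198−1 = 1197
step 5: 1197 = 3·7^3 + 3·7^2 + 3·7; sub 8 for 7: 3·8^3 + 3·8^2 + 3·8; = 1752; G_6 = 1752−1 = 1751

1752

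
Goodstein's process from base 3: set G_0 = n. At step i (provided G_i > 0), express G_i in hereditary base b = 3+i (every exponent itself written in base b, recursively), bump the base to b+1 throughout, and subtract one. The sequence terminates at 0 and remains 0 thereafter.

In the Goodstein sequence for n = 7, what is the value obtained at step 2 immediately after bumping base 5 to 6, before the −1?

G_0 = 7. HB_3(7) = 2·3 + 1. Bump = 9. G_1 = 8.
G_1 = 8. HB_4(8) = 2·4. Bump = 10. G_2 = 9.

10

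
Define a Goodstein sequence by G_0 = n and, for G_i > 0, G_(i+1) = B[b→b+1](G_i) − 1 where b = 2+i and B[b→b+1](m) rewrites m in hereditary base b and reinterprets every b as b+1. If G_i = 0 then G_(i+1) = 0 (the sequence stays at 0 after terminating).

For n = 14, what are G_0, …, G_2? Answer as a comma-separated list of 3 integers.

14 —HB2→ 2^(2 + 1) + 2^2 + 2 —bump→ 3^(3 + 1) + 3^3 + 3 = 111 —(−1)→ 110
110 —HB3→ 3^(3 + 1) + 3^3 + 2 —bump→ 4^(4 + 1) + 4^4 + 2 = 1282 —(−1)→ 1281

14, 110, 1281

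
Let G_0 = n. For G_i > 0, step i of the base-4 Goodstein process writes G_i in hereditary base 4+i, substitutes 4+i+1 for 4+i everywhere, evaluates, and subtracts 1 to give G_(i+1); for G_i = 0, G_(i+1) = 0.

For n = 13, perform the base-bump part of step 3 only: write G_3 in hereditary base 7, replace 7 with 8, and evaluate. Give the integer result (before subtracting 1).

20

step 0: 13 = 3·4 + 1; sub 5 for 4: 3·5 + 1; = 16; G_1 = 16−1 = 15
step 1: 15 = 3·5; sub 6 for 5: 3·6; = 18; G_2 = 18−1 = 17
step 2: 17 = 2·6 + 5; sub 7 for 6: 2·7 + 5; = 19; G_3 = 19−1 = 18
step 3: 18 = 2·7 + 4; sub 8 for 7: 2·8 + 4; = 20; G_4 = 20−1 = 19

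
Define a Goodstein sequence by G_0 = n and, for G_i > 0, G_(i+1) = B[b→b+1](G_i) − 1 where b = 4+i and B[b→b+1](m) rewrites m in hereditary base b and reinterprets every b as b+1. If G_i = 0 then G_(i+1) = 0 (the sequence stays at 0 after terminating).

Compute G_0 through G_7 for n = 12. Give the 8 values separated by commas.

12, 14, 15, 16, 17, 18, 19, 19

12 —HB4→ 3·4 —bump→ 3·5 = 15 —(−1)→ 14
14 —HB5→ 2·5 + 4 —bump→ 2·6 + 4 = 16 —(−1)→ 15
15 —HB6→ 2·6 + 3 —bump→ 2·7 + 3 = 17 —(−1)→ 16
16 —HB7→ 2·7 + 2 —bump→ 2·8 + 2 = 18 —(−1)→ 17
17 —HB8→ 2·8 + 1 —bump→ 2·9 + 1 = 19 —(−1)→ 18
18 —HB9→ 2·9 —bump→ 2·10 = 20 —(−1)→ 19
19 —HB10→ 10 + 9 —bump→ 11 + 9 = 20 —(−1)→ 19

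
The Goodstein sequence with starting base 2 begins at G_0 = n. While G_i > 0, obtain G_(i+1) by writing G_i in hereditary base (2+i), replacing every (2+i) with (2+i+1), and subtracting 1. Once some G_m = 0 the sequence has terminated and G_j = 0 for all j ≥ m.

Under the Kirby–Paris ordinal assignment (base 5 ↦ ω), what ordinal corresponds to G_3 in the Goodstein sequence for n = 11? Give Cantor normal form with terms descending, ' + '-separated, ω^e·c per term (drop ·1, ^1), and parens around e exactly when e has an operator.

step 0: 11 = 2^(2 + 1) + 2 + 1; sub 3 for 2: 3^(3 + 1) + 3 + 1; = 85; G_1 = 85−1 = 84
step 1: 84 = 3^(3 + 1) + 3; sub 4 for 3: 4^(4 + 1) + 4; = 1028; G_2 = 1028−1 = 1027
step 2: 1027 = 4^(4 + 1) + 3; sub 5 for 4: 5^(5 + 1) + 3; = 15628; G_3 = 15628−1 = 15627
step 3: 15627 = 5^(5 + 1) + 2; sub 6 for 5: 6^(6 + 1) + 2; = 279938; G_4 = 279938−1 = 279937

ω^(ω + 1) + 2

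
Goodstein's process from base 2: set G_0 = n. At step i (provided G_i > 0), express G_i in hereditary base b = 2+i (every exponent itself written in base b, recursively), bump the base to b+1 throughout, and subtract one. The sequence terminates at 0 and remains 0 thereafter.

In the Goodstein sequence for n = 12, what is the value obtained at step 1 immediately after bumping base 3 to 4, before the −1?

1066

[0] 12 ≡ 2^(2 + 1) + 2^2 (base 2). Lift 3: 108. −1: 107.
[1] 107 ≡ 3^(3 + 1) + 2·3^2 + 2·3 + 2 (base 3). Lift 4: 1066. −1: 1065.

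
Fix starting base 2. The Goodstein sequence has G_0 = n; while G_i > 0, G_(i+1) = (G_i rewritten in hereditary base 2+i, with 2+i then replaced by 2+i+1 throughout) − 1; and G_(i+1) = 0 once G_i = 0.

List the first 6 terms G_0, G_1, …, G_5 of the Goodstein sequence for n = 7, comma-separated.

G_0=7  [base 2] 2^2 + 2 + 1  →[2↦3]→  3^3 + 3 + 1 = 31  −1 ⇒ G_1=30
G_1=30  [base 3] 3^3 + 3  →[3↦4]→  4^4 + 4 = 260  −1 ⇒ G_2=259
G_2=259  [base 4] 4^4 + 3  →[4↦5]→  5^5 + 3 = 3128  −1 ⇒ G_3=3127
G_3=3127  [base 5] 5^5 + 2  →[5↦6]→  6^6 + 2 = 46658  −1 ⇒ G_4=46657
G_4=46657  [base 6] 6^6 + 1  →[6↦7]→  7^7 + 1 = 823544  −1 ⇒ G_5=823543

7, 30, 259, 3127, 46657, 823543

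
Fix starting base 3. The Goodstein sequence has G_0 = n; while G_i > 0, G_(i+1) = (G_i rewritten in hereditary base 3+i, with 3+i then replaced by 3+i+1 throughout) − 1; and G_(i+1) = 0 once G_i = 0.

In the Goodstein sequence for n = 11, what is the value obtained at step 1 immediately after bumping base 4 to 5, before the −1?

base 3: 11 = 3^2 + 2; at 4: 4^2 + 2 = 18; next = 17
base 4: 17 = 4^2 + 1; at 5: 5^2 + 1 = 26; next = 25

26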